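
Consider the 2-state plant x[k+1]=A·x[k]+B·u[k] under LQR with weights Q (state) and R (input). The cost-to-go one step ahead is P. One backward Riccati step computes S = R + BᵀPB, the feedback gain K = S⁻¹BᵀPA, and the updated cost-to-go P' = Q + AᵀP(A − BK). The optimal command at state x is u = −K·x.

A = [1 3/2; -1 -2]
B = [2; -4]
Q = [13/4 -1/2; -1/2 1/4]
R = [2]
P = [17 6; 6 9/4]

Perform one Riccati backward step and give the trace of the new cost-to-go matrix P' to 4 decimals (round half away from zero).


9.0000

BᵀP = [10.0000 3.0000]
S = R + BᵀPB = [2] + [8.0000] = [10.0000]
BᵀPA = [7.0000 9.0000]
K = S⁻¹·BᵀPA = [0.7000 0.9000]
A−BK = [-0.4000 -0.3000; 1.8000 1.6000]
AᵀP(A−BK) = [2.3500 2.7000; 2.7000 3.1500]
P' = Q + AᵀP(A−BK) = [5.6000 2.2000; 2.2000 3.4000]
tr(P') = 9.0000


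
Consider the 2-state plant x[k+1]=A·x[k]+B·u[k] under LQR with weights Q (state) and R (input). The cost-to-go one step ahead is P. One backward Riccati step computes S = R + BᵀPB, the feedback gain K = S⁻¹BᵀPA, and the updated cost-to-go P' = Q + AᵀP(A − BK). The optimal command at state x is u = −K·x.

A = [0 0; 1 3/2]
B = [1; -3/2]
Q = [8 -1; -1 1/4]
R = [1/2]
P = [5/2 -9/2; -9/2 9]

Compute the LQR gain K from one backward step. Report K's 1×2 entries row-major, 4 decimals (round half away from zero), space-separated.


BᵀP = [9.2500 -18.0000]
S = R + BᵀPB = [1/2] + [36.2500] = [36.7500]
BᵀPA = [-18.0000 -27.0000]
K = S⁻¹·BᵀPA = [-0.4898 -0.7347]
A−BK = [0.4898 0.7347; 0.2653 0.3980]
AᵀP(A−BK) = [0.1837 0.2755; 0.2755 0.4133]
P' = Q + AᵀP(A−BK) = [8.1837 -0.7245; -0.7245 0.6633]
tr(P') = 8.8469

-0.4898 -0.7347


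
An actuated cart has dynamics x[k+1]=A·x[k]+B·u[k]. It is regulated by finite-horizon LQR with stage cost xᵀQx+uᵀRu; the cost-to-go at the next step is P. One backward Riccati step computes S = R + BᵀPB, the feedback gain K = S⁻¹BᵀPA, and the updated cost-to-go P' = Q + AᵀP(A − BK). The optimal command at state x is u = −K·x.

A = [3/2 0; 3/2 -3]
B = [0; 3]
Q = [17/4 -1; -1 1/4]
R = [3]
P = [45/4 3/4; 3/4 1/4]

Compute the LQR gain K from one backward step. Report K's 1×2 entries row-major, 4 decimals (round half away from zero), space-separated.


0.8571 -0.4286

BᵀP = [2.2500 0.7500]
S = R + BᵀPB = [3] + [2.2500] = [5.2500]
BᵀPA = [4.5000 -2.2500]
K = S⁻¹·BᵀPA = [0.8571 -0.4286]
A−BK = [1.5000 0.0000; -1.0714 -1.7143]
AᵀP(A−BK) = [25.3929 -2.5714; -2.5714 1.2857]
P' = Q + AᵀP(A−BK) = [29.6429 -3.5714; -3.5714 1.5357]
tr(P') = 31.1786


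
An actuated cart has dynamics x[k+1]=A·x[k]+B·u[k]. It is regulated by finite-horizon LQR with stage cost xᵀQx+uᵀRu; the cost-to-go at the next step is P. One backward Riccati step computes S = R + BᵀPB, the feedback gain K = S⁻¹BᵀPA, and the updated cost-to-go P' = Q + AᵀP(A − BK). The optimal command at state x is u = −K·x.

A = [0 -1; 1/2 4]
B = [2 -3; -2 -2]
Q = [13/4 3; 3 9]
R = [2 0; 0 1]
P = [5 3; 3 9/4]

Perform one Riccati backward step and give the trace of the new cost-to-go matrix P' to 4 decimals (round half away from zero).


14.7027

BᵀP = [4.0000 1.5000; -21.0000 -13.5000]
S = R + BᵀPB = [2 0; 0 1] + [5.0000 -15.0000; -15.0000 90.0000] = [7.0000 -15.0000; -15.0000 91.0000]
BᵀPA = [0.7500 2.0000; -6.7500 -33.0000]
K = S⁻¹·BᵀPA = [-0.0801 -0.7597; -0.0874 -0.4879]
A−BK = [-0.1019 -0.9442; 0.1650 1.5049]
AᵀP(A−BK) = [0.0328 0.2767; 0.2767 2.4199]
P' = Q + AᵀP(A−BK) = [3.2828 3.2767; 3.2767 11.4199]
tr(P') = 14.7027


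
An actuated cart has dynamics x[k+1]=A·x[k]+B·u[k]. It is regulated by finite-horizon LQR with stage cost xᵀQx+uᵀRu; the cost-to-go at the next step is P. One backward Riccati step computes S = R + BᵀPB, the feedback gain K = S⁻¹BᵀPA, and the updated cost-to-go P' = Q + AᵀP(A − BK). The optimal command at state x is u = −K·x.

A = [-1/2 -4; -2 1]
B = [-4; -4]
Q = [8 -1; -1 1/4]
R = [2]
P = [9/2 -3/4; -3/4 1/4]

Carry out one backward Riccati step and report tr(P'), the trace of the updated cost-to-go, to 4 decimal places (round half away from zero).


BᵀP = [-15.0000 2.0000]
S = R + BᵀPB = [2] + [52.0000] = [54.0000]
BᵀPA = [3.5000 62.0000]
K = S⁻¹·BᵀPA = [0.0648 1.1481]
A−BK = [-0.2407 0.5926; -1.7407 5.5926]
AᵀP(A−BK) = [0.3981 -1.1435; -1.1435 7.0648]
P' = Q + AᵀP(A−BK) = [8.3981 -2.1435; -2.1435 7.3148]
tr(P') = 15.7130

15.7130


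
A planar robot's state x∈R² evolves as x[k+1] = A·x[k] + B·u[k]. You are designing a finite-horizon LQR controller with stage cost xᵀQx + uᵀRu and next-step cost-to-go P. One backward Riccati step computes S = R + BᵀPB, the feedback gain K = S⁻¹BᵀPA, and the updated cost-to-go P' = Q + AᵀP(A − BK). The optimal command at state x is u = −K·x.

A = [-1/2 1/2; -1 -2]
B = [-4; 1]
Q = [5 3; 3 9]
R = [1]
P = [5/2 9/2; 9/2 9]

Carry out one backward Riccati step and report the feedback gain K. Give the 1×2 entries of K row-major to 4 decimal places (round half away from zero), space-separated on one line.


BᵀP = [-5.5000 -9.0000]
S = R + BᵀPB = [1] + [13.0000] = [14.0000]
BᵀPA = [11.7500 15.2500]
K = S⁻¹·BᵀPA = [0.8393 1.0893]
A−BK = [2.8571 4.8571; -1.8393 -3.0893]
AᵀP(A−BK) = [4.2634 6.8259; 6.8259 11.0134]
P' = Q + AᵀP(A−BK) = [9.2634 9.8259; 9.8259 20.0134]
tr(P') = 29.2768

0.8393 1.0893


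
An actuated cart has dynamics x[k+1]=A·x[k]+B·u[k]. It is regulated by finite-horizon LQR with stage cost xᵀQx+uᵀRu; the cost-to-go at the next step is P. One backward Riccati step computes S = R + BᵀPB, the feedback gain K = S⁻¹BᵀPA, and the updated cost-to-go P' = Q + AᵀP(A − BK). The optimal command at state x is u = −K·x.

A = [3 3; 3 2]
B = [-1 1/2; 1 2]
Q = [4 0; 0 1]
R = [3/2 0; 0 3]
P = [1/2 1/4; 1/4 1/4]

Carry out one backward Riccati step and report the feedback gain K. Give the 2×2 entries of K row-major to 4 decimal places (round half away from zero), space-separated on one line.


BᵀP = [-0.2500 0.0000; 0.7500 0.6250]
S = R + BᵀPB = [3/2 0; 0 3] + [0.2500 -0.1250; -0.1250 1.6250] = [1.7500 -0.1250; -0.1250 4.6250]
BᵀPA = [-0.7500 -0.7500; 4.1250 3.5000]
K = S⁻¹·BᵀPA = [-0.3656 -0.3752; 0.8820 0.7466]
A−BK = [2.1934 2.2515; 1.6015 0.8820]
AᵀP(A−BK) = [7.3375 6.3888; 6.3888 5.6054]
P' = Q + AᵀP(A−BK) = [11.3375 6.3888; 6.3888 6.6054]
tr(P') = 17.9429

-0.3656 -0.3752 0.8820 0.7466


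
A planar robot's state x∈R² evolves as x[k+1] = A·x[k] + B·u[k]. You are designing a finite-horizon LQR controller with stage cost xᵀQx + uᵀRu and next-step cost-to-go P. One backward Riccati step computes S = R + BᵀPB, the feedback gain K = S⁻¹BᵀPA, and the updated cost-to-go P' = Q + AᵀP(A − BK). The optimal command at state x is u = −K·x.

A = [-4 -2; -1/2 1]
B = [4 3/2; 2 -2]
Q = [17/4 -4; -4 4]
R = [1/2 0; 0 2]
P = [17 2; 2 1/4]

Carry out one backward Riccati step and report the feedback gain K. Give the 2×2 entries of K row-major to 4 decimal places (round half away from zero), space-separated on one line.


BᵀP = [72.0000 8.5000; 21.5000 2.5000]
S = R + BᵀPB = [1/2 0; 0 2] + [305.0000 91.0000; 91.0000 27.2500] = [305.5000 91.0000; 91.0000 29.2500]
BᵀPA = [-292.2500 -135.5000; -87.2500 -40.5000]
K = S⁻¹·BᵀPA = [-0.9293 -0.4243; -0.0918 -0.0645]
A−BK = [-0.1452 -0.2060; 1.1749 1.7196]
AᵀP(A−BK) = [0.4698 0.2391; 0.2391 0.1421]
P' = Q + AᵀP(A−BK) = [4.7198 -3.7609; -3.7609 4.1421]
tr(P') = 8.8618

-0.9293 -0.4243 -0.0918 -0.0645


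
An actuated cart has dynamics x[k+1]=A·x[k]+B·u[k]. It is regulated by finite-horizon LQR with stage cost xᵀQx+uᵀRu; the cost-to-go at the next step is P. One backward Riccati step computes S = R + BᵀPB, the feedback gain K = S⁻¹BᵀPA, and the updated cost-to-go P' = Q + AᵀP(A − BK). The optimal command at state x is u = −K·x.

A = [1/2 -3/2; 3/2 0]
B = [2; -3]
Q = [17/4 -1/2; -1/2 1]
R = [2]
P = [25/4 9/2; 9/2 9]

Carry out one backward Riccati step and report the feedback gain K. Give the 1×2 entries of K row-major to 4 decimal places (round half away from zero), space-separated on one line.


BᵀP = [-1.0000 -18.0000]
S = R + BᵀPB = [2] + [52.0000] = [54.0000]
BᵀPA = [-27.5000 1.5000]
K = S⁻¹·BᵀPA = [-0.5093 0.0278]
A−BK = [1.5185 -1.5556; -0.0278 0.0833]
AᵀP(A−BK) = [14.5579 -14.0486; -14.0486 14.0208]
P' = Q + AᵀP(A−BK) = [18.8079 -14.5486; -14.5486 15.0208]
tr(P') = 33.8287

-0.5093 0.0278


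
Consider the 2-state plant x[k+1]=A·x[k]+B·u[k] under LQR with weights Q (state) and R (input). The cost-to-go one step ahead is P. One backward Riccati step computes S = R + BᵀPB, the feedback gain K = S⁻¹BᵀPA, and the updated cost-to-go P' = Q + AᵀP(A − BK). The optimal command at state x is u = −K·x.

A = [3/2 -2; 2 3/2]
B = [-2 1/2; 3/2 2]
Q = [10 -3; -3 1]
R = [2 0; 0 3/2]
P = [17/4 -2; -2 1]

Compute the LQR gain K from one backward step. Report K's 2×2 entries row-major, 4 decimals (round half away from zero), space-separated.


-0.2038 0.9111 0.1006 0.1822

BᵀP = [-11.5000 5.5000; -1.8750 1.0000]
S = R + BᵀPB = [2 0; 0 3/2] + [31.2500 5.2500; 5.2500 1.0625] = [33.2500 5.2500; 5.2500 2.5625]
BᵀPA = [-6.2500 31.2500; -0.8125 5.2500]
K = S⁻¹·BᵀPA = [-0.2038 0.9111; 0.1006 0.1822]
A−BK = [1.0420 -0.2689; 2.1046 -0.2310]
AᵀP(A−BK) = [0.3702 -0.4077; -0.4077 1.8222]
P' = Q + AᵀP(A−BK) = [10.3702 -3.4077; -3.4077 2.8222]
tr(P') = 13.1923


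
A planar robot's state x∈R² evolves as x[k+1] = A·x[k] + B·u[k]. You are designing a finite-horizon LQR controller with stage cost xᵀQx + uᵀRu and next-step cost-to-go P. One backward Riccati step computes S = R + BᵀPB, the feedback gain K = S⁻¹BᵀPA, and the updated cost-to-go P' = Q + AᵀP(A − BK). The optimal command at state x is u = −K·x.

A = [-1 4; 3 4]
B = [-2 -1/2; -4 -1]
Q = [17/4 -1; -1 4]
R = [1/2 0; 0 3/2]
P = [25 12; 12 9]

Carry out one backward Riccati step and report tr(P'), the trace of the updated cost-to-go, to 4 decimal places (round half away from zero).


BᵀP = [-98.0000 -60.0000; -24.5000 -15.0000]
S = R + BᵀPB = [1/2 0; 0 3/2] + [436.0000 109.0000; 109.0000 27.2500] = [436.5000 109.0000; 109.0000 28.7500]
BᵀPA = [-82.0000 -632.0000; -20.5000 -158.0000]
K = S⁻¹·BᵀPA = [-0.1840 -1.4184; -0.0153 -0.1182]
A−BK = [-1.3757 1.1042; 2.2486 -1.7917]
AᵀP(A−BK) = [18.5953 -14.7290; -14.7290 12.9179]
P' = Q + AᵀP(A−BK) = [22.8453 -15.7290; -15.7290 16.9179]
tr(P') = 39.7632

39.7632


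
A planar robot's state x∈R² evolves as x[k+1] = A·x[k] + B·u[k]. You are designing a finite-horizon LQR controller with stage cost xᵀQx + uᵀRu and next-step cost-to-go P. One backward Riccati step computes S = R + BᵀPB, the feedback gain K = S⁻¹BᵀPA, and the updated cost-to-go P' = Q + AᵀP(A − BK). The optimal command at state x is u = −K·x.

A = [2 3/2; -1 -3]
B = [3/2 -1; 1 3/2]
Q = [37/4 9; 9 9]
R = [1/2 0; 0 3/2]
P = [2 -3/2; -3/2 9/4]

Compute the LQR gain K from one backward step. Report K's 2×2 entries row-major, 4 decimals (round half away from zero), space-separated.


BᵀP = [1.5000 0.0000; -4.2500 4.8750]
S = R + BᵀPB = [1/2 0; 0 3/2] + [2.2500 -1.5000; -1.5000 11.5625] = [2.7500 -1.5000; -1.5000 13.0625]
BᵀPA = [3.0000 2.2500; -13.3750 -21.0000]
K = S⁻¹·BᵀPA = [0.5680 -0.0626; -0.9587 -1.6148]
A−BK = [0.1893 -0.0209; -0.1299 -0.5151]
AᵀP(A−BK) = [1.7234 2.5893; 2.5893 4.4791]
P' = Q + AᵀP(A−BK) = [10.9734 11.5893; 11.5893 13.4791]
tr(P') = 24.4526

0.5680 -0.0626 -0.9587 -1.6148


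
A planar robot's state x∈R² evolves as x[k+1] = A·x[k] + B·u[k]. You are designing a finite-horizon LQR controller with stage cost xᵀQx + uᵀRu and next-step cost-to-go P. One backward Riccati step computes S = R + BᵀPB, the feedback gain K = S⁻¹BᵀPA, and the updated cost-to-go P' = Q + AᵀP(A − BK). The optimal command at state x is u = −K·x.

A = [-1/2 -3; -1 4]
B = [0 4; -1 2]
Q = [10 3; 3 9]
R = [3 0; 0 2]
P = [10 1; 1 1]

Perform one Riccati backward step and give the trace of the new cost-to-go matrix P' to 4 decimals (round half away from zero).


39.2262

BᵀP = [-1.0000 -1.0000; 42.0000 6.0000]
S = R + BᵀPB = [3 0; 0 2] + [1.0000 -6.0000; -6.0000 180.0000] = [4.0000 -6.0000; -6.0000 182.0000]
BᵀPA = [1.5000 -1.0000; -27.0000 -102.0000]
K = S⁻¹·BᵀPA = [0.1604 -1.1474; -0.1431 -0.5983]
A−BK = [0.0723 -0.6069; -0.5535 4.0491]
AᵀP(A−BK) = [0.3967 -2.4321; -2.4321 19.8295]
P' = Q + AᵀP(A−BK) = [10.3967 0.5679; 0.5679 28.8295]
tr(P') = 39.2262


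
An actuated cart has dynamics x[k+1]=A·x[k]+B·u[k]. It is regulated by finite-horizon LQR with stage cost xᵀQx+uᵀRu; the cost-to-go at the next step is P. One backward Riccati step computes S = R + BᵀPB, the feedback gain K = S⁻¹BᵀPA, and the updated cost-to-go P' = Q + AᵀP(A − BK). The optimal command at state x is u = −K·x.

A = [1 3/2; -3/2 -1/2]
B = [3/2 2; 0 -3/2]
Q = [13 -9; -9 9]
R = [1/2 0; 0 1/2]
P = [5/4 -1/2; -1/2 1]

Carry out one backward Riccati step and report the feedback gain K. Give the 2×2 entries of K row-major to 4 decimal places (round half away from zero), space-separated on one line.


-0.1583 0.3720 0.7230 0.4011

BᵀP = [1.8750 -0.7500; 3.2500 -2.5000]
S = R + BᵀPB = [1/2 0; 0 1/2] + [2.8125 4.8750; 4.8750 10.2500] = [3.3125 4.8750; 4.8750 10.7500]
BᵀPA = [3.0000 3.1875; 7.0000 6.1250]
K = S⁻¹·BᵀPA = [-0.1583 0.3720; 0.7230 0.4011]
A−BK = [-0.2084 0.1398; -0.4156 0.1016]
AᵀP(A−BK) = [0.4142 0.0765; 0.0765 0.1702]
P' = Q + AᵀP(A−BK) = [13.4142 -8.9235; -8.9235 9.1702]
tr(P') = 22.5844


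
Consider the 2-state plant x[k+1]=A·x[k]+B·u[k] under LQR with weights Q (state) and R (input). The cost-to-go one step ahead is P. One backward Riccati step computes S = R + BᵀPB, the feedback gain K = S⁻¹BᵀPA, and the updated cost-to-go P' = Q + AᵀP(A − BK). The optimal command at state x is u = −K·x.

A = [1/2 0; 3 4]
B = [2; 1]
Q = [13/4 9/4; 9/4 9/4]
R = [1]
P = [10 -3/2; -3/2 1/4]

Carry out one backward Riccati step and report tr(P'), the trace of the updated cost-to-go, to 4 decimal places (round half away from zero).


6.2890

BᵀP = [18.5000 -2.7500]
S = R + BᵀPB = [1] + [34.2500] = [35.2500]
BᵀPA = [1.0000 -11.0000]
K = S⁻¹·BᵀPA = [0.0284 -0.3121]
A−BK = [0.4433 0.6241; 2.9716 4.3121]
AᵀP(A−BK) = [0.2216 0.3121; 0.3121 0.5674]
P' = Q + AᵀP(A−BK) = [3.4716 2.5621; 2.5621 2.8174]
tr(P') = 6.2890


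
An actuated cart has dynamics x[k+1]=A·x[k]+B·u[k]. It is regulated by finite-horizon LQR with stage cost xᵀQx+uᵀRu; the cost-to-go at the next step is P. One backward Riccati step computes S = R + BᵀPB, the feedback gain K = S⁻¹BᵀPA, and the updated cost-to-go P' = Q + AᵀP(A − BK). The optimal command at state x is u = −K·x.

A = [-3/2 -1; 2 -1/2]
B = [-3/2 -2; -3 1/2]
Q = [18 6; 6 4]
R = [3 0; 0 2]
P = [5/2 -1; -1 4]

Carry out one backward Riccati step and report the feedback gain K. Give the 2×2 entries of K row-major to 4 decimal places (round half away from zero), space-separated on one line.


BᵀP = [-0.7500 -10.5000; -5.5000 4.0000]
S = R + BᵀPB = [3 0; 0 2] + [32.6250 -3.7500; -3.7500 13.0000] = [35.6250 -3.7500; -3.7500 15.0000]
BᵀPA = [-19.8750 6.0000; 16.2500 3.5000]
K = S⁻¹·BᵀPA = [-0.4559 0.1982; 0.9694 0.2829]
A−BK = [-0.2450 -0.1369; 0.1477 -0.0468]
AᵀP(A−BK) = [2.8126 0.3423; 0.3423 0.3207]
P' = Q + AᵀP(A−BK) = [20.8126 6.3423; 6.3423 4.3207]
tr(P') = 25.1333

-0.4559 0.1982 0.9694 0.2829


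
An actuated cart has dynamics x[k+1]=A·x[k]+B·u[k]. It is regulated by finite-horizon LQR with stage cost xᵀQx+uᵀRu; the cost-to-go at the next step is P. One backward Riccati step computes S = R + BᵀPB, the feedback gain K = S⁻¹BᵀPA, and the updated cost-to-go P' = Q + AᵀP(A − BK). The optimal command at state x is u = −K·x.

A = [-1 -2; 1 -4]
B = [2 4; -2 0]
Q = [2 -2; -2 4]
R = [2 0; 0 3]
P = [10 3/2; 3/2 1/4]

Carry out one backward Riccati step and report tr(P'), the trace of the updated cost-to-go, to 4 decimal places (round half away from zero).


BᵀP = [17.0000 2.5000; 40.0000 6.0000]
S = R + BᵀPB = [2 0; 0 3] + [29.0000 68.0000; 68.0000 160.0000] = [31.0000 68.0000; 68.0000 163.0000]
BᵀPA = [-14.5000 -44.0000; -34.0000 -104.0000]
K = S⁻¹·BᵀPA = [-0.1200 -0.2331; -0.1585 -0.5408]
A−BK = [-0.1259 0.6294; 0.7599 -4.4662]
AᵀP(A−BK) = [0.1200 0.2331; 0.2331 1.5012]
P' = Q + AᵀP(A−BK) = [2.1200 -1.7669; -1.7669 5.5012]
tr(P') = 7.6212

7.6212


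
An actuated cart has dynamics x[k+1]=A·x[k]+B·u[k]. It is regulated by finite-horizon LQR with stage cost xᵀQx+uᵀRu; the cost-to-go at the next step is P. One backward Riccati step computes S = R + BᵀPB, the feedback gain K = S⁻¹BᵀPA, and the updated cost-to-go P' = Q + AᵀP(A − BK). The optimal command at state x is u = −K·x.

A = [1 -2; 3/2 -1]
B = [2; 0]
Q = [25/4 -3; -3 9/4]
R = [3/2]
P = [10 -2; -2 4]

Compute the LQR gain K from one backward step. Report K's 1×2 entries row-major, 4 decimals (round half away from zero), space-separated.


0.3373 -0.8675

BᵀP = [20.0000 -4.0000]
S = R + BᵀPB = [3/2] + [40.0000] = [41.5000]
BᵀPA = [14.0000 -36.0000]
K = S⁻¹·BᵀPA = [0.3373 -0.8675]
A−BK = [0.3253 -0.2651; 1.5000 -1.0000]
AᵀP(A−BK) = [8.2771 -5.8554; -5.8554 4.7711]
P' = Q + AᵀP(A−BK) = [14.5271 -8.8554; -8.8554 7.0211]
tr(P') = 21.5482


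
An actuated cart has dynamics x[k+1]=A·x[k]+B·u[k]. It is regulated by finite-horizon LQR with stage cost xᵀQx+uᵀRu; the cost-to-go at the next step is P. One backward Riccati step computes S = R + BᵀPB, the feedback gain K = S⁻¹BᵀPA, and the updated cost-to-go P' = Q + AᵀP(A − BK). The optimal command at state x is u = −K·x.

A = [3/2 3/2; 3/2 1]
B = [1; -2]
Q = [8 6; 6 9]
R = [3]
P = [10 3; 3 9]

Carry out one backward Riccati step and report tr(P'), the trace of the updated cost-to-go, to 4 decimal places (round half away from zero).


BᵀP = [4.0000 -15.0000]
S = R + BᵀPB = [3] + [34.0000] = [37.0000]
BᵀPA = [-16.5000 -9.0000]
K = S⁻¹·BᵀPA = [-0.4459 -0.2432]
A−BK = [1.9459 1.7432; 0.6081 0.5135]
AᵀP(A−BK) = [48.8919 43.2365; 43.2365 38.3108]
P' = Q + AᵀP(A−BK) = [56.8919 49.2365; 49.2365 47.3108]
tr(P') = 104.2027

104.2027


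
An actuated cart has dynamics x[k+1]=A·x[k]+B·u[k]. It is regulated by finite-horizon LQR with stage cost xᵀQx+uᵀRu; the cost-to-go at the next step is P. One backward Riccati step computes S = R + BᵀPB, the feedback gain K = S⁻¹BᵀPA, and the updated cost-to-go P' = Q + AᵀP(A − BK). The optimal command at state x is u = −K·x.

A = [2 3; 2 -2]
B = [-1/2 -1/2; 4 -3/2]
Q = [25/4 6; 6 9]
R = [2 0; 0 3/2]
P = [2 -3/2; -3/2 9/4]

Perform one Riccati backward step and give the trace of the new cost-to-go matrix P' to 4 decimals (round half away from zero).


BᵀP = [-7.0000 9.7500; 1.2500 -2.6250]
S = R + BᵀPB = [2 0; 0 3/2] + [42.5000 -11.1250; -11.1250 3.3125] = [44.5000 -11.1250; -11.1250 4.8125]
BᵀPA = [5.5000 -40.5000; -2.7500 9.0000]
K = S⁻¹·BᵀPA = [-0.0456 -1.0486; -0.6769 -0.5538]
A−BK = [1.6387 2.1988; 1.1672 1.3635]
AᵀP(A−BK) = [3.3895 4.2441; 4.2441 7.5174]
P' = Q + AᵀP(A−BK) = [9.6395 10.2441; 10.2441 16.5174]
tr(P') = 26.1568

26.1568


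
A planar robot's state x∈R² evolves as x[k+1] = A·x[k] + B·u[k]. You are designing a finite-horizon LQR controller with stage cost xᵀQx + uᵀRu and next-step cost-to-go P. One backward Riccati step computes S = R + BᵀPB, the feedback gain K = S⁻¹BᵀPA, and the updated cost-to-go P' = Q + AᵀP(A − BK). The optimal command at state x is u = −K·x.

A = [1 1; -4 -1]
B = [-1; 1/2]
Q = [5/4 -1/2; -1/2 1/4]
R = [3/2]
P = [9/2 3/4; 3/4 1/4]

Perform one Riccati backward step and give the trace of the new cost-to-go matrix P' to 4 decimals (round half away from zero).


4.4471

BᵀP = [-4.1250 -0.6250]
S = R + BᵀPB = [3/2] + [3.8125] = [5.3125]
BᵀPA = [-1.6250 -3.5000]
K = S⁻¹·BᵀPA = [-0.3059 -0.6588]
A−BK = [0.6941 0.3412; -3.8471 -0.6706]
AᵀP(A−BK) = [2.0029 0.6794; 0.6794 0.9441]
P' = Q + AᵀP(A−BK) = [3.2529 0.1794; 0.1794 1.1941]
tr(P') = 4.4471


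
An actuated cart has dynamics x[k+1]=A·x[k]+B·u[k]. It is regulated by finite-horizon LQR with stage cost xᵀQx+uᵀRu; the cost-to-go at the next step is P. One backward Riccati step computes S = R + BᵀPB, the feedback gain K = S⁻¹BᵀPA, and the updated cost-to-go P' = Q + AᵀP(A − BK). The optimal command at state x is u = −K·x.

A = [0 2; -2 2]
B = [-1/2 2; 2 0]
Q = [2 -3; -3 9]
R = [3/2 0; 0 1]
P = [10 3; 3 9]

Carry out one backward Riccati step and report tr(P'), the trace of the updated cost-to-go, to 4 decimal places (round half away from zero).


BᵀP = [1.0000 16.5000; 20.0000 6.0000]
S = R + BᵀPB = [3/2 0; 0 1] + [32.5000 2.0000; 2.0000 40.0000] = [34.0000 2.0000; 2.0000 41.0000]
BᵀPA = [-33.0000 35.0000; -12.0000 52.0000]
K = S⁻¹·BᵀPA = [-0.9561 0.9576; -0.2460 1.2216]
A−BK = [0.0140 0.0356; -0.0878 0.0849]
AᵀP(A−BK) = [1.4957 -1.7417; -1.7417 2.9633]
P' = Q + AᵀP(A−BK) = [3.4957 -4.7417; -4.7417 11.9633]
tr(P') = 15.4590

15.4590


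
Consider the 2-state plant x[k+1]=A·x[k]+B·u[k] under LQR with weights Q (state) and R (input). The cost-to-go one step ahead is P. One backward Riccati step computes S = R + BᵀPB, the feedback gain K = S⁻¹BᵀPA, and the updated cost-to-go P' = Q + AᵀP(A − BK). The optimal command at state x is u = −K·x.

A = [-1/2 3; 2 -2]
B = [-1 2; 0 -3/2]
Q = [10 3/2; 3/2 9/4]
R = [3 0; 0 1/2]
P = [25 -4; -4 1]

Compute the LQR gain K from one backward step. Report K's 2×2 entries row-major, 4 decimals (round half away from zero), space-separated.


-0.0814 -0.1168 -0.4068 1.4237

BᵀP = [-25.0000 4.0000; 56.0000 -9.5000]
S = R + BᵀPB = [3 0; 0 1/2] + [25.0000 -56.0000; -56.0000 126.2500] = [28.0000 -56.0000; -56.0000 126.7500]
BᵀPA = [20.5000 -83.0000; -47.0000 187.0000]
K = S⁻¹·BᵀPA = [-0.0814 -0.1168; -0.4068 1.4237]
A−BK = [0.2321 0.0357; 1.3898 0.1356]
AᵀP(A−BK) = [0.8004 -0.1898; -0.1898 1.0660]
P' = Q + AᵀP(A−BK) = [10.8004 1.3102; 1.3102 3.3160]
tr(P') = 14.1164


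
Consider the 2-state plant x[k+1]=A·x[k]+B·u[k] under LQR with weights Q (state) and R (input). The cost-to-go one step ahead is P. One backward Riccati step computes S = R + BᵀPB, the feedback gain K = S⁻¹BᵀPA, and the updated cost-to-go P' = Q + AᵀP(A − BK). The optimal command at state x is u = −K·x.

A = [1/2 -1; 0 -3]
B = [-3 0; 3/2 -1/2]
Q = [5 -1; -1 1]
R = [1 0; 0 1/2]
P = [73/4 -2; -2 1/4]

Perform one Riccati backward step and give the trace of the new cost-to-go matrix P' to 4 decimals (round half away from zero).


6.4062

BᵀP = [-57.7500 6.3750; 1.0000 -0.1250]
S = R + BᵀPB = [1 0; 0 1/2] + [182.8125 -3.1875; -3.1875 0.0625] = [183.8125 -3.1875; -3.1875 0.5625]
BᵀPA = [-28.8750 38.6250; 0.5000 -0.6250]
K = S⁻¹·BᵀPA = [-0.1571 0.2117; -0.0014 0.0883]
A−BK = [0.0287 -0.3650; 0.2350 -3.2733]
AᵀP(A−BK) = [0.0265 -0.0574; -0.0574 0.3797]
P' = Q + AᵀP(A−BK) = [5.0265 -1.0574; -1.0574 1.3797]
tr(P') = 6.4062


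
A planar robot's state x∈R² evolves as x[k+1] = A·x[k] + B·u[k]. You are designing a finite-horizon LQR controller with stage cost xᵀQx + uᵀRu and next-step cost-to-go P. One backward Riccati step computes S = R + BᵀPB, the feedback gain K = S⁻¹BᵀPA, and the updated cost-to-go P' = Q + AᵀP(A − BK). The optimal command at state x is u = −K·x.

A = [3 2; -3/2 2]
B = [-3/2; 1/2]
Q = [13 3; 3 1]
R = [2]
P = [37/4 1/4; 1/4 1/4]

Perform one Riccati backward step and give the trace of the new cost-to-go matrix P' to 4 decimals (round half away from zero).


26.4618

BᵀP = [-13.7500 -0.2500]
S = R + BᵀPB = [2] + [20.5000] = [22.5000]
BᵀPA = [-40.8750 -28.0000]
K = S⁻¹·BᵀPA = [-1.8167 -1.2444]
A−BK = [0.2750 0.1333; -0.5917 2.6222]
AᵀP(A−BK) = [7.3063 4.6333; 4.6333 5.1556]
P' = Q + AᵀP(A−BK) = [20.3063 7.6333; 7.6333 6.1556]
tr(P') = 26.4618


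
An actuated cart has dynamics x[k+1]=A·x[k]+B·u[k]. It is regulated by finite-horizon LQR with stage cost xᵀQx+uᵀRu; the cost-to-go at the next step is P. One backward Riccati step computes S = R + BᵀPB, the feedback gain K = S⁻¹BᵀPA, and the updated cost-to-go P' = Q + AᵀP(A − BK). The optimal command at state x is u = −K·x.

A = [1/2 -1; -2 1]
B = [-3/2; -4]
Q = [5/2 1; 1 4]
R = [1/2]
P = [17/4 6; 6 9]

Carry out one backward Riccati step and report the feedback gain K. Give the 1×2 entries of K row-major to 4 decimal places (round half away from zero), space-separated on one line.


BᵀP = [-30.3750 -45.0000]
S = R + BᵀPB = [1/2] + [225.5625] = [226.0625]
BᵀPA = [74.8125 -14.6250]
K = S⁻¹·BᵀPA = [0.3309 -0.0647]
A−BK = [0.9964 -1.0970; -0.6763 0.7412]
AᵀP(A−BK) = [0.3043 -0.2850; -0.2850 0.3038]
P' = Q + AᵀP(A−BK) = [2.8043 0.7150; 0.7150 4.3038]
tr(P') = 7.1081

0.3309 -0.0647


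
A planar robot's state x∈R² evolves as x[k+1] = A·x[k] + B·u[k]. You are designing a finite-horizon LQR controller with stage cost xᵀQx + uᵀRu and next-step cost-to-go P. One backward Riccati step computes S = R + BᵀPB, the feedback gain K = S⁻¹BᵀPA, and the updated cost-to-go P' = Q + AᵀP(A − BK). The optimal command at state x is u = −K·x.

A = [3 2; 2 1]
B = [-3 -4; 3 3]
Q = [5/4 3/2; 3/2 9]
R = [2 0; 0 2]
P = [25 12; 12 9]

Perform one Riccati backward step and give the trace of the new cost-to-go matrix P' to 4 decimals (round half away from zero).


98.6549

BᵀP = [-39.0000 -9.0000; -64.0000 -21.0000]
S = R + BᵀPB = [2 0; 0 2] + [90.0000 129.0000; 129.0000 193.0000] = [92.0000 129.0000; 129.0000 195.0000]
BᵀPA = [-135.0000 -87.0000; -234.0000 -149.0000]
K = S⁻¹·BᵀPA = [2.9723 1.7367; -3.1663 -1.9130]
A−BK = [-0.7483 -0.4419; 2.5820 1.5289]
AᵀP(A−BK) = [65.3487 38.8129; 38.8129 23.0562]
P' = Q + AᵀP(A−BK) = [66.5987 40.3129; 40.3129 32.0562]
tr(P') = 98.6549


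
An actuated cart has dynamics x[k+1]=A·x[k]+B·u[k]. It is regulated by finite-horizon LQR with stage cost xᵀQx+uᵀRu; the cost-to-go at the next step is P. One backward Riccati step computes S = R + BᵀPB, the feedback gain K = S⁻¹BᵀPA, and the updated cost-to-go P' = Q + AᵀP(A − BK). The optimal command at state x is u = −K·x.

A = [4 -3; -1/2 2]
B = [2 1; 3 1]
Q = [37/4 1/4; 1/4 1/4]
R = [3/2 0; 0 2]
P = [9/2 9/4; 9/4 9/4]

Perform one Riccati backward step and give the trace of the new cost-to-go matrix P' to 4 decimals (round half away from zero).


35.3886

BᵀP = [15.7500 11.2500; 6.7500 4.5000]
S = R + BᵀPB = [3/2 0; 0 2] + [65.2500 27.0000; 27.0000 11.2500] = [66.7500 27.0000; 27.0000 13.2500]
BᵀPA = [57.3750 -24.7500; 24.7500 -11.2500]
K = S⁻¹·BᵀPA = [0.5917 -0.1556; 0.6622 -0.5320]
A−BK = [2.1544 -2.1568; -2.9373 2.9988]
AᵀP(A−BK) = [13.2245 -12.7808; -12.7808 12.6641]
P' = Q + AᵀP(A−BK) = [22.4745 -12.5308; -12.5308 12.9141]
tr(P') = 35.3886


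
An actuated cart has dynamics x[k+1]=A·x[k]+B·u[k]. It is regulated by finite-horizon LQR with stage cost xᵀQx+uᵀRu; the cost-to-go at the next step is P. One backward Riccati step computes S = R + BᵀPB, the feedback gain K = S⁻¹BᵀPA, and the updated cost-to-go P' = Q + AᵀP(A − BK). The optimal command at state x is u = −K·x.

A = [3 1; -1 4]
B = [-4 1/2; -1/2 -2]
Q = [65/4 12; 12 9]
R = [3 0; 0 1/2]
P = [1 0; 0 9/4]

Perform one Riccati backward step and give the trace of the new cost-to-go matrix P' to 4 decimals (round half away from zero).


28.8629

BᵀP = [-4.0000 -1.1250; 0.5000 -4.5000]
S = R + BᵀPB = [3 0; 0 1/2] + [16.5625 0.2500; 0.2500 9.2500] = [19.5625 0.2500; 0.2500 9.7500]
BᵀPA = [-10.8750 -8.5000; 6.0000 -17.5000]
K = S⁻¹·BᵀPA = [-0.5640 -0.4117; 0.6298 -1.7843]
A−BK = [0.4292 0.2453; -0.0223 0.2255]
AᵀP(A−BK) = [1.3379 0.2286; 0.2286 2.2750]
P' = Q + AᵀP(A−BK) = [17.5879 12.2286; 12.2286 11.2750]
tr(P') = 28.8629


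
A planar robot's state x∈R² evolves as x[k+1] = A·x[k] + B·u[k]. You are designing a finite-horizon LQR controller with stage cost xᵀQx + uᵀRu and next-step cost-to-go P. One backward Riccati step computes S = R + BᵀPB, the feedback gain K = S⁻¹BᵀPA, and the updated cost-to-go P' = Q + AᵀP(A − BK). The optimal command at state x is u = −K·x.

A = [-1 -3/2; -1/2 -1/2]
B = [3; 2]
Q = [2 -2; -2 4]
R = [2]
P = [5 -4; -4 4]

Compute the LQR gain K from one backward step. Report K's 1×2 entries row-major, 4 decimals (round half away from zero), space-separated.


-0.3333 -0.5667

BᵀP = [7.0000 -4.0000]
S = R + BᵀPB = [2] + [13.0000] = [15.0000]
BᵀPA = [-5.0000 -8.5000]
K = S⁻¹·BᵀPA = [-0.3333 -0.5667]
A−BK = [0.0000 0.2000; 0.1667 0.6333]
AᵀP(A−BK) = [0.3333 0.6667; 0.6667 1.4333]
P' = Q + AᵀP(A−BK) = [2.3333 -1.3333; -1.3333 5.4333]
tr(P') = 7.7667


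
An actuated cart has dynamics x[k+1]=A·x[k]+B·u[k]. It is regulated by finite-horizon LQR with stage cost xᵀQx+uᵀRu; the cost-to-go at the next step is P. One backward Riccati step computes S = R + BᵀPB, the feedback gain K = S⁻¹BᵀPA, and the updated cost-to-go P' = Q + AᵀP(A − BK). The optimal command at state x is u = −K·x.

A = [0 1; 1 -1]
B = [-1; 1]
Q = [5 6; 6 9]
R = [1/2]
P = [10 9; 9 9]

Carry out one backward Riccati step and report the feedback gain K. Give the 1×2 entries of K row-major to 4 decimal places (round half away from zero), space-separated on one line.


BᵀP = [-1.0000 0.0000]
S = R + BᵀPB = [1/2] + [1.0000] = [1.5000]
BᵀPA = [0.0000 -1.0000]
K = S⁻¹·BᵀPA = [0.0000 -0.6667]
A−BK = [0.0000 0.3333; 1.0000 -0.3333]
AᵀP(A−BK) = [9.0000 0.0000; 0.0000 0.3333]
P' = Q + AᵀP(A−BK) = [14.0000 6.0000; 6.0000 9.3333]
tr(P') = 23.3333

0.0000 -0.6667


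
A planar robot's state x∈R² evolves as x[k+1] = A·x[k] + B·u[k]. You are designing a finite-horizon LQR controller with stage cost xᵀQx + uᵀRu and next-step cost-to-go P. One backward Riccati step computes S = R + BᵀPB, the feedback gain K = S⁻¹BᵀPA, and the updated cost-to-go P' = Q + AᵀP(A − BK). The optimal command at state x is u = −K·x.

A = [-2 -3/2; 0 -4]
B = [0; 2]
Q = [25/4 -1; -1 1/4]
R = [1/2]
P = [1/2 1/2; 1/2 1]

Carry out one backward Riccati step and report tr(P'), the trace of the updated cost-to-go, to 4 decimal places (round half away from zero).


BᵀP = [1.0000 2.0000]
S = R + BᵀPB = [1/2] + [4.0000] = [4.5000]
BᵀPA = [-2.0000 -9.5000]
K = S⁻¹·BᵀPA = [-0.4444 -2.1111]
A−BK = [-2.0000 -1.5000; 0.8889 0.2222]
AᵀP(A−BK) = [1.1111 1.2778; 1.2778 3.0694]
P' = Q + AᵀP(A−BK) = [7.3611 0.2778; 0.2778 3.3194]
tr(P') = 10.6806

10.6806


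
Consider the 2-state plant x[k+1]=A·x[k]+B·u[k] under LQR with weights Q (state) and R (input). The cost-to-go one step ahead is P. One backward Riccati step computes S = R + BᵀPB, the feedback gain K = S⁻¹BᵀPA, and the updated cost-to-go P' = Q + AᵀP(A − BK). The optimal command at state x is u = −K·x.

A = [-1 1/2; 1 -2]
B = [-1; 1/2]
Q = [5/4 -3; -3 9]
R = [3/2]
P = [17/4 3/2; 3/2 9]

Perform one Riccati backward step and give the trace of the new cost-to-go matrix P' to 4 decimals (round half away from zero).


38.8221

BᵀP = [-3.5000 3.0000]
S = R + BᵀPB = [3/2] + [5.0000] = [6.5000]
BᵀPA = [6.5000 -7.7500]
K = S⁻¹·BᵀPA = [1.0000 -1.1923]
A−BK = [0.0000 -0.6923; 0.5000 -1.4038]
AᵀP(A−BK) = [3.7500 -8.6250; -8.6250 24.8221]
P' = Q + AᵀP(A−BK) = [5.0000 -11.6250; -11.6250 33.8221]
tr(P') = 38.8221


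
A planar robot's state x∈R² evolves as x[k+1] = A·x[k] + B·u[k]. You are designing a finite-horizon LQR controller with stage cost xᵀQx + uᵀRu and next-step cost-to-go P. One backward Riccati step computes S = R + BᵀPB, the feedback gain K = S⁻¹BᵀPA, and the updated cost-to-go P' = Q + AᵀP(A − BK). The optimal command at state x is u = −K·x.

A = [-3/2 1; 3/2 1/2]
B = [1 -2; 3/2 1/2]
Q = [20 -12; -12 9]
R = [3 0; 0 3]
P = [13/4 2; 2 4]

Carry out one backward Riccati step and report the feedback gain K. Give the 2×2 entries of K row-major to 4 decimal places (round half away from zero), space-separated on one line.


BᵀP = [6.2500 8.0000; -5.5000 -2.0000]
S = R + BᵀPB = [3 0; 0 3] + [18.2500 -8.5000; -8.5000 10.0000] = [21.2500 -8.5000; -8.5000 13.0000]
BᵀPA = [2.6250 10.2500; 5.2500 -6.5000]
K = S⁻¹·BᵀPA = [0.3860 0.3824; 0.6563 -0.2500]
A−BK = [-0.5735 0.1176; 0.5928 0.0515]
AᵀP(A−BK) = [2.8539 -0.0662; -0.0662 0.7059]
P' = Q + AᵀP(A−BK) = [22.8539 -12.0662; -12.0662 9.7059]
tr(P') = 32.5597

0.3860 0.3824 0.6563 -0.2500


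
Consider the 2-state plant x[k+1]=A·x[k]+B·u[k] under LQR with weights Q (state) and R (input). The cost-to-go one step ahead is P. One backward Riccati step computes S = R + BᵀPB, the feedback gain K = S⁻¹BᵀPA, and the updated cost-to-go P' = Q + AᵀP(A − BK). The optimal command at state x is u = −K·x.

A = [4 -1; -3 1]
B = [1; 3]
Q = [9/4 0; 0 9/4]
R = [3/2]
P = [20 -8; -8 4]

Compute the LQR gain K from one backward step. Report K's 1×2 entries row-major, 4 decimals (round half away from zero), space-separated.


BᵀP = [-4.0000 4.0000]
S = R + BᵀPB = [3/2] + [8.0000] = [9.5000]
BᵀPA = [-28.0000 8.0000]
K = S⁻¹·BᵀPA = [-2.9474 0.8421]
A−BK = [6.9474 -1.8421; 5.8421 -1.5263]
AᵀP(A−BK) = [465.4737 -124.4211; -124.4211 33.2632]
P' = Q + AᵀP(A−BK) = [467.7237 -124.4211; -124.4211 35.5132]
tr(P') = 503.2368

-2.9474 0.8421


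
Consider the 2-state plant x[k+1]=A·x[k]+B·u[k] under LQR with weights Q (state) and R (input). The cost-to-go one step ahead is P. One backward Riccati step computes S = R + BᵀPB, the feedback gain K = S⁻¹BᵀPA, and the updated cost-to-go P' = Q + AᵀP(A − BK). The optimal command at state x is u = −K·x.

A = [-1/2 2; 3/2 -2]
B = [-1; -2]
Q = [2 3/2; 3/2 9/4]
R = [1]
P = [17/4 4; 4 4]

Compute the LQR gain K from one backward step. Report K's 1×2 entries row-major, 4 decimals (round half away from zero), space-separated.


-0.3188 -0.0134

BᵀP = [-12.2500 -12.0000]
S = R + BᵀPB = [1] + [36.2500] = [37.2500]
BᵀPA = [-11.8750 -0.5000]
K = S⁻¹·BᵀPA = [-0.3188 -0.0134]
A−BK = [-0.8188 1.9866; 0.8624 -2.0268]
AᵀP(A−BK) = [0.2768 -0.4094; -0.4094 0.9933]
P' = Q + AᵀP(A−BK) = [2.2768 1.0906; 1.0906 3.2433]
tr(P') = 5.5201


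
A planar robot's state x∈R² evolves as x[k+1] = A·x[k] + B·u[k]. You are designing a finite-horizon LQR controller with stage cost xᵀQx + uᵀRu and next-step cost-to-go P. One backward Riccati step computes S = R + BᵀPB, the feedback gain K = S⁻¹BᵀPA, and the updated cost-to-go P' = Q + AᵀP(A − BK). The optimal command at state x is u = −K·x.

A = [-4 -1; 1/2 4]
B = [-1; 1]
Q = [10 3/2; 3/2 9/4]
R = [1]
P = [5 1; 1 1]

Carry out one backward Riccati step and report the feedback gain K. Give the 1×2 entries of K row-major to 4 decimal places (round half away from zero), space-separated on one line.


BᵀP = [-4.0000 0.0000]
S = R + BᵀPB = [1] + [4.0000] = [5.0000]
BᵀPA = [16.0000 4.0000]
K = S⁻¹·BᵀPA = [3.2000 0.8000]
A−BK = [-0.8000 -0.2000; -2.7000 3.2000]
AᵀP(A−BK) = [25.0500 -7.3000; -7.3000 9.8000]
P' = Q + AᵀP(A−BK) = [35.0500 -5.8000; -5.8000 12.0500]
tr(P') = 47.1000

3.2000 0.8000


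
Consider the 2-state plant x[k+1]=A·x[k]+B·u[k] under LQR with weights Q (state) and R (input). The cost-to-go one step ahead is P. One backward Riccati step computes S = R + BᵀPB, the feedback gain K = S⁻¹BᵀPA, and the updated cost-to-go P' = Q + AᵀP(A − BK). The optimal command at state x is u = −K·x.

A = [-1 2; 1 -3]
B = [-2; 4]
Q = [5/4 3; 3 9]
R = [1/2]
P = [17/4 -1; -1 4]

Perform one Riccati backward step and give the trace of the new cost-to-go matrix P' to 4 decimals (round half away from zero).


BᵀP = [-12.5000 18.0000]
S = R + BᵀPB = [1/2] + [97.0000] = [97.5000]
BᵀPA = [30.5000 -79.0000]
K = S⁻¹·BᵀPA = [0.3128 -0.8103]
A−BK = [-0.3744 0.3795; -0.2513 0.2410]
AᵀP(A−BK) = [0.7090 -0.7872; -0.7872 0.9897]
P' = Q + AᵀP(A−BK) = [1.9590 2.2128; 2.2128 9.9897]
tr(P') = 11.9487

11.9487


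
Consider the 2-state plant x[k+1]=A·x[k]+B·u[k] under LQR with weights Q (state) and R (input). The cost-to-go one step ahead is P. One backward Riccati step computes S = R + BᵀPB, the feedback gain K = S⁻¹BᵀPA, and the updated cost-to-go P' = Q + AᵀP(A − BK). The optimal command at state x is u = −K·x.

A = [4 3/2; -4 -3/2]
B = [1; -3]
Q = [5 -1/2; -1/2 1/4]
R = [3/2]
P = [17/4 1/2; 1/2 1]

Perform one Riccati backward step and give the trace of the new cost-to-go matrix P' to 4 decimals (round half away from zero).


40.0027

BᵀP = [2.7500 -2.5000]
S = R + BᵀPB = [3/2] + [10.2500] = [11.7500]
BᵀPA = [21.0000 7.8750]
K = S⁻¹·BᵀPA = [1.7872 0.6702]
A−BK = [2.2128 0.8298; 1.3617 0.5106]
AᵀP(A−BK) = [30.4681 11.4255; 11.4255 4.2846]
P' = Q + AᵀP(A−BK) = [35.4681 10.9255; 10.9255 4.5346]
tr(P') = 40.0027


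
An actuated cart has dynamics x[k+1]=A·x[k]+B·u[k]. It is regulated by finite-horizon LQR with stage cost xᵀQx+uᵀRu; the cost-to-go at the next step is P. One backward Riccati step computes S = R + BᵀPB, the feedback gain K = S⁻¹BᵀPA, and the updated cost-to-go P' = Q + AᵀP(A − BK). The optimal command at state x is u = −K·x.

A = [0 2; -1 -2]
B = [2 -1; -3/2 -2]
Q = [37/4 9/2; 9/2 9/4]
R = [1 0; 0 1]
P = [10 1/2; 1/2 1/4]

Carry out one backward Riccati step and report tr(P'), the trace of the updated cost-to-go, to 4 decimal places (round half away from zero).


BᵀP = [19.2500 0.6250; -11.0000 -1.0000]
S = R + BᵀPB = [1 0; 0 1] + [37.5625 -20.5000; -20.5000 13.0000] = [38.5625 -20.5000; -20.5000 14.0000]
BᵀPA = [-0.6250 37.2500; 1.0000 -20.0000]
K = S⁻¹·BᵀPA = [0.0982 0.9321; 0.2153 -0.0637]
A−BK = [0.0188 0.0721; -0.4222 -0.7294]
AᵀP(A−BK) = [0.0961 0.1463; 0.1463 1.0052]
P' = Q + AᵀP(A−BK) = [9.3461 4.6463; 4.6463 3.2552]
tr(P') = 12.6014

12.6014


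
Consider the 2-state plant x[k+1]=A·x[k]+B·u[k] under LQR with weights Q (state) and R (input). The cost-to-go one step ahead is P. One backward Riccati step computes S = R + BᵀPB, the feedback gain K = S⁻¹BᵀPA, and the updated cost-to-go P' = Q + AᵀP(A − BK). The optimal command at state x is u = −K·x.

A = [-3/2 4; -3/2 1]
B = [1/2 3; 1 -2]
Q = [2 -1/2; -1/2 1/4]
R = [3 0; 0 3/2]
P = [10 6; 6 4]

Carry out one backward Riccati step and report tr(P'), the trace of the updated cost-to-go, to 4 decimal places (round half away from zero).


20.3273

BᵀP = [11.0000 7.0000; 18.0000 10.0000]
S = R + BᵀPB = [3 0; 0 3/2] + [12.5000 19.0000; 19.0000 34.0000] = [15.5000 19.0000; 19.0000 35.5000]
BᵀPA = [-27.0000 51.0000; -42.0000 82.0000]
K = S⁻¹·BᵀPA = [-0.8481 1.3342; -0.7292 1.5958]
A−BK = [1.1116 -1.4544; -2.1103 2.8573]
AᵀP(A−BK) = [4.9756 -7.9538; -7.9538 13.1017]
P' = Q + AᵀP(A−BK) = [6.9756 -8.4538; -8.4538 13.3517]
tr(P') = 20.3273


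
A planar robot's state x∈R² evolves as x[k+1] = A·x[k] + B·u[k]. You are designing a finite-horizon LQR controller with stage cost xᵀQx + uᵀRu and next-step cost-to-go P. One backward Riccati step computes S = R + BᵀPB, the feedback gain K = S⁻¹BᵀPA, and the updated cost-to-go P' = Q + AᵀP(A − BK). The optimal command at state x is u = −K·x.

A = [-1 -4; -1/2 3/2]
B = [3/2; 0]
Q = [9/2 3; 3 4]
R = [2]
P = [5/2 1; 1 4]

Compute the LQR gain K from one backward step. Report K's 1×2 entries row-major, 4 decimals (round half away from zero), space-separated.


-0.5902 -1.6721

BᵀP = [3.7500 1.5000]
S = R + BᵀPB = [2] + [5.6250] = [7.6250]
BᵀPA = [-4.5000 -12.7500]
K = S⁻¹·BᵀPA = [-0.5902 -1.6721]
A−BK = [-0.1148 -1.4918; -0.5000 1.5000]
AᵀP(A−BK) = [1.8443 -0.0246; -0.0246 15.6803]
P' = Q + AᵀP(A−BK) = [6.3443 2.9754; 2.9754 19.6803]
tr(P') = 26.0246


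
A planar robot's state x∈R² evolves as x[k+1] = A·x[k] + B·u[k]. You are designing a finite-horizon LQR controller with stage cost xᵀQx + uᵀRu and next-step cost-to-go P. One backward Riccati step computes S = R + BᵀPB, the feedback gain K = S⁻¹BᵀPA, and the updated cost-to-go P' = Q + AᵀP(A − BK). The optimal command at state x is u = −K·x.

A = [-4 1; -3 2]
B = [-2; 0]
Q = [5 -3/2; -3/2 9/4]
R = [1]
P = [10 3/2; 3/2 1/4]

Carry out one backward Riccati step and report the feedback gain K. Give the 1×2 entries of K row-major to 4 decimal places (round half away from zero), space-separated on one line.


2.1707 -0.6341

BᵀP = [-20.0000 -3.0000]
S = R + BᵀPB = [1] + [40.0000] = [41.0000]
BᵀPA = [89.0000 -26.0000]
K = S⁻¹·BᵀPA = [2.1707 -0.6341]
A−BK = [0.3415 -0.2683; -3.0000 2.0000]
AᵀP(A−BK) = [5.0549 -1.5610; -1.5610 0.5122]
P' = Q + AᵀP(A−BK) = [10.0549 -3.0610; -3.0610 2.7622]
tr(P') = 12.8171
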